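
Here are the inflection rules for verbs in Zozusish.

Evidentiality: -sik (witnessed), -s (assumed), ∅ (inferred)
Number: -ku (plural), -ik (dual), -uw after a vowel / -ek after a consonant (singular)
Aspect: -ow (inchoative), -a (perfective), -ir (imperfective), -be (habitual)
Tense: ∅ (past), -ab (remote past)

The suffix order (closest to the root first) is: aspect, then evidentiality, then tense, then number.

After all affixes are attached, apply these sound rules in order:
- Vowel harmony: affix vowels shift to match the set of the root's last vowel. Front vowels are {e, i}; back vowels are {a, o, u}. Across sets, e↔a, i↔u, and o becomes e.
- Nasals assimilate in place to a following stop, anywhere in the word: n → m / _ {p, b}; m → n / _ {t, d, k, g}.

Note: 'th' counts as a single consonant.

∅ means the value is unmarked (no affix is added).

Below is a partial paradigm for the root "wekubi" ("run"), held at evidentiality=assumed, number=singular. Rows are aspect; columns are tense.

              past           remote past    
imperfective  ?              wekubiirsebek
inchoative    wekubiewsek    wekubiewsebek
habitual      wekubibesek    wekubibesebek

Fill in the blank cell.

wekubiirsek

Attach aspect imperfective -ir → wekubiir.
Attach evidentiality assumed -s → wekubiirs.
tense = past: zero marking, form stays wekubiirs.
Attach number singular -ek (after consonant 's') → wekubiirsek.
Vowel harmony: no change.
Nasal assimilation: no change.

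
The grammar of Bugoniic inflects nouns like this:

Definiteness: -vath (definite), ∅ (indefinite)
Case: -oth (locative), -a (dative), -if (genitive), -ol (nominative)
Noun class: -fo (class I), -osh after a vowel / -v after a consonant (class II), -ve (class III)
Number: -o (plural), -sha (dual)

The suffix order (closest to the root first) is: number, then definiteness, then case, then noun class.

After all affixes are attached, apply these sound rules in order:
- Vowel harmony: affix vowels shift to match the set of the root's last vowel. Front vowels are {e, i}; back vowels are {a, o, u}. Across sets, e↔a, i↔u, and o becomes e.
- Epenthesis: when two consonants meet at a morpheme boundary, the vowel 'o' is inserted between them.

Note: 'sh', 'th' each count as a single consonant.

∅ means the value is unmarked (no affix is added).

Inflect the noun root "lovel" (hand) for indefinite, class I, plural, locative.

loveleethofe

Attach number plural -o → lovelo.
definiteness = indefinite: zero marking, form stays lovelo.
Attach case locative -oth → lovelooth.
Attach noun class class I -fo → loveloothfo.
Apply vowel harmony: loveloothfo → loveleethfe.
Apply epenthesis: loveleethfe → loveleethofe.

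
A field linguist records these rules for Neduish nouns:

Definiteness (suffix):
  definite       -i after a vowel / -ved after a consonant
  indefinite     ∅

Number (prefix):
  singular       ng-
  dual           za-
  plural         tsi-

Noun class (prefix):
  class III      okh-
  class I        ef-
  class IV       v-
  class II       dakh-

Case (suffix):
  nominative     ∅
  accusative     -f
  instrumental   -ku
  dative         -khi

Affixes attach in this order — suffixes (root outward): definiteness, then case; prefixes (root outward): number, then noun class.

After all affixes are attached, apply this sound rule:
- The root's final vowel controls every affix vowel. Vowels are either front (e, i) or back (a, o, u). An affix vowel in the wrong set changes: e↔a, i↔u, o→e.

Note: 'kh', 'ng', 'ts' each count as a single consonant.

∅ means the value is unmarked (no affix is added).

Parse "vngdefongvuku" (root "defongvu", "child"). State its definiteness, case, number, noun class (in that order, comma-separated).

indefinite, instrumental, singular, class IV

Segment: v-ng-defongvu-ku.
definiteness: ∅ → indefinite.
case: -ku → instrumental.
number: ng- → singular.
noun class: v- → class IV.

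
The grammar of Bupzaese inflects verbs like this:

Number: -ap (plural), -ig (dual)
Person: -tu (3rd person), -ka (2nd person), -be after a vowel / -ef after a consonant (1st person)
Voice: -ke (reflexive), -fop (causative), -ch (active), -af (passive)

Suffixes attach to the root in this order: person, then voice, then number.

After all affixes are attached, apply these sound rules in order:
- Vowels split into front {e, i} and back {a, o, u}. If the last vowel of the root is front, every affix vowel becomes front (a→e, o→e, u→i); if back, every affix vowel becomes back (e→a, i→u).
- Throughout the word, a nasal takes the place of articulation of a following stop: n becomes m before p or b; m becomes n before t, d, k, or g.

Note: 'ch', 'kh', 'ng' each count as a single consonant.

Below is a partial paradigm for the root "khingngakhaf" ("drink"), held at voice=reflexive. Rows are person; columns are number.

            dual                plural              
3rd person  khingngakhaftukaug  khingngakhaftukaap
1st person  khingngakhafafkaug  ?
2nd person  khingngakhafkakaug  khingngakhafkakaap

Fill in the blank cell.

Attach person 1st person -ef (after consonant 'f') → khingngakhafef.
Attach voice reflexive -ke → khingngakhafefke.
Attach number plural -ap → khingngakhafefkeap.
Apply vowel harmony: khingngakhafefkeap → khingngakhafafkaap.
Nasal assimilation: no change.

khingngakhafafkaap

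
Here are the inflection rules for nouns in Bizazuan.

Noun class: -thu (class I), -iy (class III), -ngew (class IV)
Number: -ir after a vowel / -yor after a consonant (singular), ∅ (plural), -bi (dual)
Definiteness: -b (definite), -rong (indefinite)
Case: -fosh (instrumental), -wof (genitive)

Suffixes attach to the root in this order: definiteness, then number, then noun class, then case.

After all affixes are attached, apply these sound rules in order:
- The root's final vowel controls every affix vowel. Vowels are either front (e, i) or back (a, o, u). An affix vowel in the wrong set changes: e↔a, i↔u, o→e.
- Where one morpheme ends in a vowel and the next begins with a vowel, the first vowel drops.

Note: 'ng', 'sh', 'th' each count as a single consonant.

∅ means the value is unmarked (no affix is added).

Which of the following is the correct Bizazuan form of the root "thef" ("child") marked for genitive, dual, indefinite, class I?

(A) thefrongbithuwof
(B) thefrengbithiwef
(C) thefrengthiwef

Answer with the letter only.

B

Attach definiteness indefinite -rong → thefrong.
Attach number dual -bi → thefrongbi.
Attach noun class class I -thu → thefrongbithu.
Attach case genitive -wof → thefrongbithuwof.
Apply vowel harmony: thefrongbithuwof → thefrengbithiwef.
Vowel deletion: no change.
So the correct form is thefrengbithiwef, option (B).
(C) thefrengthiwef is wrong: it uses plural instead of dual for number.
(A) thefrongbithuwof is wrong: it fails to apply the sound rule(s).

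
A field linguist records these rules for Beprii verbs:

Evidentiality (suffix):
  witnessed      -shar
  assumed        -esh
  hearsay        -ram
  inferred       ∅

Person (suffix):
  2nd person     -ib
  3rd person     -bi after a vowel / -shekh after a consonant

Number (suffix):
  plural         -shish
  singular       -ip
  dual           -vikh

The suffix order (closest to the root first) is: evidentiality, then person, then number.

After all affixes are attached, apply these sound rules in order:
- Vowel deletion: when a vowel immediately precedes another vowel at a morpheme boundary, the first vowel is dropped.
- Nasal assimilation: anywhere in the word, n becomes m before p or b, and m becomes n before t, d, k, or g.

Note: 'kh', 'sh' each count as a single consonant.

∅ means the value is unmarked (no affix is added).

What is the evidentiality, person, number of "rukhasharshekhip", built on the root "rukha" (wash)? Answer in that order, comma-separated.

Segment: rukha-shar-shekh-ip.
evidentiality: -shar → witnessed.
person: -bi/shekh → 3rd person.
number: -ip → singular.

witnessed, 3rd person, singular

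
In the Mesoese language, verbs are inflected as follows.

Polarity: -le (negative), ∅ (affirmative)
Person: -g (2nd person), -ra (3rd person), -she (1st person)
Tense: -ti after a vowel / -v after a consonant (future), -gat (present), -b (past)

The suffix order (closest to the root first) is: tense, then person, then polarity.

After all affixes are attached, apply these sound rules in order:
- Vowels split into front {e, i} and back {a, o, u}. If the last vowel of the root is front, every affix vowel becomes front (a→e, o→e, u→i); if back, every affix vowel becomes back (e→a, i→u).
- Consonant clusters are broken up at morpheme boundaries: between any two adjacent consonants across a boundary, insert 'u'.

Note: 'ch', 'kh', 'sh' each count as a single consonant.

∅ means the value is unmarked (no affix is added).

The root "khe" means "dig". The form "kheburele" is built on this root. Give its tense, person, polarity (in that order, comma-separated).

past, 3rd person, negative

Segment: khe-b-ra-le.
tense: -b → past.
person: -ra → 3rd person.
polarity: -le → negative.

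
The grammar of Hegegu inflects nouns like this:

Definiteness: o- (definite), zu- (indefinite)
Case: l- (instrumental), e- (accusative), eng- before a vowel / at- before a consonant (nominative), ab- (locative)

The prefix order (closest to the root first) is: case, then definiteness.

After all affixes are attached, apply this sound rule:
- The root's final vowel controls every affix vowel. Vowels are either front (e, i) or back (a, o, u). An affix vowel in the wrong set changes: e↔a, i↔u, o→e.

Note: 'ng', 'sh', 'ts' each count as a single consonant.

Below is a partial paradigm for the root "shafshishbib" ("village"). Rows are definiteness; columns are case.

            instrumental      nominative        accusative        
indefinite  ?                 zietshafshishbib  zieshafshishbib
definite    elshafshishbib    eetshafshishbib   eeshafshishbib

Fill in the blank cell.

zilshafshishbib

Attach case instrumental l- → lshafshishbib.
Attach definiteness indefinite zu- → zulshafshishbib.
Apply vowel harmony: zulshafshishbib → zilshafshishbib.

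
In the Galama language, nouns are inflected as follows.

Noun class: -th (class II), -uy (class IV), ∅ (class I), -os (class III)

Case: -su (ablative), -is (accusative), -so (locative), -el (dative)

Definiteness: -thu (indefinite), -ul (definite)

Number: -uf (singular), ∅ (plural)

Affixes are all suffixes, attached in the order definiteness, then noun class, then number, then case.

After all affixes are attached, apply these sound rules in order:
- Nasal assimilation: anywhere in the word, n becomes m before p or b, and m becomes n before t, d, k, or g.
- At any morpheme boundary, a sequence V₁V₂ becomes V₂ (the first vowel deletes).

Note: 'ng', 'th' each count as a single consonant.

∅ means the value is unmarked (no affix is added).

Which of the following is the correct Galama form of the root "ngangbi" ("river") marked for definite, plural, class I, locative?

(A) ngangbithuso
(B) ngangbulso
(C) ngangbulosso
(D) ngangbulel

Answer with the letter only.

B

Attach definiteness definite -ul → ngangbiul.
noun class = class I: zero marking, form stays ngangbiul.
number = plural: zero marking, form stays ngangbiul.
Attach case locative -so → ngangbiulso.
Nasal assimilation: no change.
Apply vowel deletion: ngangbiulso → ngangbulso.
So the correct form is ngangbulso, option (B).
(D) ngangbulel is wrong: it uses dative instead of locative for case.
(A) ngangbithuso is wrong: it uses indefinite instead of definite for definiteness.
(C) ngangbulosso is wrong: it uses class III instead of class I for noun class.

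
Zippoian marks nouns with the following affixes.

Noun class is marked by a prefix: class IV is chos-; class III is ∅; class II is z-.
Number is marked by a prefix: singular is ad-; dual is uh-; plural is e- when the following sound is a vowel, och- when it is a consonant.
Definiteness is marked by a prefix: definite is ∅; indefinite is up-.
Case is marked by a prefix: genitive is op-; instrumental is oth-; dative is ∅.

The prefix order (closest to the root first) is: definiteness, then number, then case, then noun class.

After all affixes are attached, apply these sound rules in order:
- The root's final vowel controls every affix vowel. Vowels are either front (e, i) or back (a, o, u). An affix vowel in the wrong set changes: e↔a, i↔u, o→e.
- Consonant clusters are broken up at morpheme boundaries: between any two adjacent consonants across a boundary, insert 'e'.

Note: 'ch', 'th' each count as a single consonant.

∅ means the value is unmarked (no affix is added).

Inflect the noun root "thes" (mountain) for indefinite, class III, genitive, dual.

epihipethes

Attach definiteness indefinite up- → upthes.
Attach number dual uh- → uhupthes.
Attach case genitive op- → opuhupthes.
noun class = class III: zero marking, form stays opuhupthes.
Apply vowel harmony: opuhupthes → epihipthes.
Apply epenthesis: epihipthes → epihipethes.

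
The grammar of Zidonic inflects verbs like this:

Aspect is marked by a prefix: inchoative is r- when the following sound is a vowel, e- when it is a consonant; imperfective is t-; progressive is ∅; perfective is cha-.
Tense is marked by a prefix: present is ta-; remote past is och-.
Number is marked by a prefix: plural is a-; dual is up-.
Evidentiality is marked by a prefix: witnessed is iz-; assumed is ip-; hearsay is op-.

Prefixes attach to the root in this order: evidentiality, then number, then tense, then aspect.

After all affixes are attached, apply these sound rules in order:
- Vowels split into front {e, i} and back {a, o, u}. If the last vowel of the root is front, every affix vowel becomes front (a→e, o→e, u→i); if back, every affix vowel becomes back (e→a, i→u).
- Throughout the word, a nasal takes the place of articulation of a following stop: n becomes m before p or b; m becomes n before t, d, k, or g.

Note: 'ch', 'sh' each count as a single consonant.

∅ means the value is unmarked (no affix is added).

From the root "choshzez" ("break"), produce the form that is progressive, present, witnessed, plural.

Attach evidentiality witnessed iz- → izchoshzez.
Attach number plural a- → aizchoshzez.
Attach tense present ta- → taaizchoshzez.
aspect = progressive: zero marking, form stays taaizchoshzez.
Apply vowel harmony: taaizchoshzez → teeizchoshzez.
Nasal assimilation: no change.

teeizchoshzez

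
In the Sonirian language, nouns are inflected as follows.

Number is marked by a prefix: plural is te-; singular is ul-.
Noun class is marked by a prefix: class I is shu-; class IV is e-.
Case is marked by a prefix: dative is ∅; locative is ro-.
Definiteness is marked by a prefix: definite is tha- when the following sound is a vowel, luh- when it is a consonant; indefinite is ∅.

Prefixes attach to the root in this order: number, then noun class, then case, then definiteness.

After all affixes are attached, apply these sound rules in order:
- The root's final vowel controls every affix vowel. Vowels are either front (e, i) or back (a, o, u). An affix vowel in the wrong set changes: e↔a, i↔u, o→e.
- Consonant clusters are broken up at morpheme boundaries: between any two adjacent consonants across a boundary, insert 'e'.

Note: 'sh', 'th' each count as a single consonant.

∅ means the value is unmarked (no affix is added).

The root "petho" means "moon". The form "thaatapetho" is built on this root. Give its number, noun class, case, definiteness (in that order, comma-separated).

Segment: tha-e-te-petho.
number: te- → plural.
noun class: e- → class IV.
case: ∅ → dative.
definiteness: tha/luh- → definite.

plural, class IV, dative, definite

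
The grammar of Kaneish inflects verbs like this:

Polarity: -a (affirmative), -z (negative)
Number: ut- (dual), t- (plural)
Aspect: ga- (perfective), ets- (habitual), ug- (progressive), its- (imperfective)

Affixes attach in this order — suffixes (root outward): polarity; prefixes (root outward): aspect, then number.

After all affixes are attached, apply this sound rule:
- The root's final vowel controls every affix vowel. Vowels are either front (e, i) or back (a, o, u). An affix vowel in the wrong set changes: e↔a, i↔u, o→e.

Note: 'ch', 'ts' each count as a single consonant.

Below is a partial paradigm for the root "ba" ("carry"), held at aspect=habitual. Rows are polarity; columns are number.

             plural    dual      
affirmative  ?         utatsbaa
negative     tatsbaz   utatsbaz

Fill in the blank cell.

Attach aspect habitual ets- → etsba.
Attach polarity affirmative -a → etsbaa.
Attach number plural t- → tetsbaa.
Apply vowel harmony: tetsbaa → tatsbaa.

tatsbaa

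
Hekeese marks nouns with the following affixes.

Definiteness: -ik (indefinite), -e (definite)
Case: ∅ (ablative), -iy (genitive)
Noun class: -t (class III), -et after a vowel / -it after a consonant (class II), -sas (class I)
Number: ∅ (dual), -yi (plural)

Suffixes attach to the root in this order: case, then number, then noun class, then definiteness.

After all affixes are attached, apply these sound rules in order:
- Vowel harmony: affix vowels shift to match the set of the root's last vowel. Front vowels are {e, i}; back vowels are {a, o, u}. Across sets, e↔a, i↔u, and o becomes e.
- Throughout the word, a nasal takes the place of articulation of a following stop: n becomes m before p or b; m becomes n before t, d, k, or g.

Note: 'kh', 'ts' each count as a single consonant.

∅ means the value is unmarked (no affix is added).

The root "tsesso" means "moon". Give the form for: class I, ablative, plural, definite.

tsessoyusasa

case = ablative: zero marking, form stays tsesso.
Attach number plural -yi → tsessoyi.
Attach noun class class I -sas → tsessoyisas.
Attach definiteness definite -e → tsessoyisase.
Apply vowel harmony: tsessoyisase → tsessoyusasa.
Nasal assimilation: no change.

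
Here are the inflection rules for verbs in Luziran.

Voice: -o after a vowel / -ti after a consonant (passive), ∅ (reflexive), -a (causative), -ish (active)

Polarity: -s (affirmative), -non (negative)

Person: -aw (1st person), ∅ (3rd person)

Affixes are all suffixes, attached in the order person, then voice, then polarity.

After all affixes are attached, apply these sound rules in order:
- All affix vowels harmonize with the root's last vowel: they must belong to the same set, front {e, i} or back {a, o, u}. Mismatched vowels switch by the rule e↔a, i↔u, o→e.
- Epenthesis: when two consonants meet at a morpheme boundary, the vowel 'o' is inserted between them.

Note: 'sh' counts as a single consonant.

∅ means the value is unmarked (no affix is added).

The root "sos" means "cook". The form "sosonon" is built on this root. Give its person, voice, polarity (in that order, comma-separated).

3rd person, reflexive, negative

Segment: sos-non.
person: ∅ → 3rd person.
voice: ∅ → reflexive.
polarity: -non → negative.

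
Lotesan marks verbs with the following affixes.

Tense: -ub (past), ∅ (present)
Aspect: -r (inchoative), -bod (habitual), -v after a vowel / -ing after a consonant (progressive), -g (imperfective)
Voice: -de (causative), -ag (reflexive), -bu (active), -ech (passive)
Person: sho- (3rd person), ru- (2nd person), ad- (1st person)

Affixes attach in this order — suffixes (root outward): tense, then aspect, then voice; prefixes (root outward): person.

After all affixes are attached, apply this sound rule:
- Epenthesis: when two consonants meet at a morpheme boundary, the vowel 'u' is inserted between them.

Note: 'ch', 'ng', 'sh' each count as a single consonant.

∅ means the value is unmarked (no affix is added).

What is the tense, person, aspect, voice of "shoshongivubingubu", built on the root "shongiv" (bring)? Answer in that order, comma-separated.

past, 3rd person, progressive, active

Segment: sho-shongiv-ub-ing-bu.
tense: -ub → past.
person: sho- → 3rd person.
aspect: -v/ing → progressive.
voice: -bu → active.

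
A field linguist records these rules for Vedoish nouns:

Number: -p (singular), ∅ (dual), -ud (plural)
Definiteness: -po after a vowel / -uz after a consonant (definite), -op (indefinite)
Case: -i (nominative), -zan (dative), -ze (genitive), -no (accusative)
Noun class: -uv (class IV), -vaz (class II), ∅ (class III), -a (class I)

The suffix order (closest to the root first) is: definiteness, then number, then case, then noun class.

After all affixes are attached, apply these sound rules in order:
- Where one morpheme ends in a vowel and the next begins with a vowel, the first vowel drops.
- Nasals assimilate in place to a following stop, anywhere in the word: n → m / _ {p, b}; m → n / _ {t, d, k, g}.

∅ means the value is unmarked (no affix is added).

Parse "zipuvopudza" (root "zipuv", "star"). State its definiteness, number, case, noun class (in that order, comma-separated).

indefinite, plural, genitive, class I

Segment: zipuv-op-ud-ze-a.
definiteness: -op → indefinite.
number: -ud → plural.
case: -ze → genitive.
noun class: -a → class I.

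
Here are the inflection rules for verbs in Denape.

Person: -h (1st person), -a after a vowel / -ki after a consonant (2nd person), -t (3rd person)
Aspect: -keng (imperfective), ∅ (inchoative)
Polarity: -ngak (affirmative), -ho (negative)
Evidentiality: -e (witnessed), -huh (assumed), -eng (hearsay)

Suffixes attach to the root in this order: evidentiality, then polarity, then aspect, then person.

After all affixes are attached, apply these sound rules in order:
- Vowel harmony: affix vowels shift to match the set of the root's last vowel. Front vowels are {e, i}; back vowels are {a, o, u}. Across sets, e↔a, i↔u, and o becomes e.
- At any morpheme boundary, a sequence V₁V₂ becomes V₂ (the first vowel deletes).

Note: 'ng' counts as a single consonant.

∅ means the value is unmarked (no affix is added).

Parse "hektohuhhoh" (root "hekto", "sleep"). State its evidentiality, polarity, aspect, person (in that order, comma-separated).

Segment: hekto-huh-ho-h.
evidentiality: -huh → assumed.
polarity: -ho → negative.
aspect: ∅ → inchoative.
person: -h → 1st person.

assumed, negative, inchoative, 1st person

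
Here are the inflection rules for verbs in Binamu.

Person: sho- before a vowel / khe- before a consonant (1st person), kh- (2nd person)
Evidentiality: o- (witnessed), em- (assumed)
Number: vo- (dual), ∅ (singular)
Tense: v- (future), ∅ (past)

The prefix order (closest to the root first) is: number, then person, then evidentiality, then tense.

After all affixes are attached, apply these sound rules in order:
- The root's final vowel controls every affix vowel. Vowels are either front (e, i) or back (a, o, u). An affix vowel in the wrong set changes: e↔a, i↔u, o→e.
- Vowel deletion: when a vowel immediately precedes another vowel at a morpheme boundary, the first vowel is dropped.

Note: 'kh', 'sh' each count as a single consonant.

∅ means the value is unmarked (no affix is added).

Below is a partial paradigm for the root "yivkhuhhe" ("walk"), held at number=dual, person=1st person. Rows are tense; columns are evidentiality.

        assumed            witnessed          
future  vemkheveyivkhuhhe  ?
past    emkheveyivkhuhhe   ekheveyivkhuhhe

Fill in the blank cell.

Attach number dual vo- → voyivkhuhhe.
Attach person 1st person khe- (before consonant 'v') → khevoyivkhuhhe.
Attach evidentiality witnessed o- → okhevoyivkhuhhe.
Attach tense future v- → vokhevoyivkhuhhe.
Apply vowel harmony: vokhevoyivkhuhhe → vekheveyivkhuhhe.
Vowel deletion: no change.

vekheveyivkhuhhe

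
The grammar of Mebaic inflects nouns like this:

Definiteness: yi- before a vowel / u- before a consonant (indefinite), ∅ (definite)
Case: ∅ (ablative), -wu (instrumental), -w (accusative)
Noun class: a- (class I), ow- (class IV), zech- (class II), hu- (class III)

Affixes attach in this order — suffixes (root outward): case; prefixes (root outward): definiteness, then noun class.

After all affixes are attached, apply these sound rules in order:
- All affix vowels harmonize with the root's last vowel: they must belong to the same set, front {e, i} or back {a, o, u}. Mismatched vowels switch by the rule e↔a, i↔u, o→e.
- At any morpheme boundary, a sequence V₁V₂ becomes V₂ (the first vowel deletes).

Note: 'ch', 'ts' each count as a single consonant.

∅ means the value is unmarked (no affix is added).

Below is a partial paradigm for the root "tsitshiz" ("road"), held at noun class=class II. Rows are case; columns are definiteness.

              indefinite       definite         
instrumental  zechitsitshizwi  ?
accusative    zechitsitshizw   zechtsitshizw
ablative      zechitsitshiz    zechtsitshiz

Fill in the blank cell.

definiteness = definite: zero marking, form stays tsitshiz.
Attach noun class class II zech- → zechtsitshiz.
Attach case instrumental -wu → zechtsitshizwu.
Apply vowel harmony: zechtsitshizwu → zechtsitshizwi.
Vowel deletion: no change.

zechtsitshizwi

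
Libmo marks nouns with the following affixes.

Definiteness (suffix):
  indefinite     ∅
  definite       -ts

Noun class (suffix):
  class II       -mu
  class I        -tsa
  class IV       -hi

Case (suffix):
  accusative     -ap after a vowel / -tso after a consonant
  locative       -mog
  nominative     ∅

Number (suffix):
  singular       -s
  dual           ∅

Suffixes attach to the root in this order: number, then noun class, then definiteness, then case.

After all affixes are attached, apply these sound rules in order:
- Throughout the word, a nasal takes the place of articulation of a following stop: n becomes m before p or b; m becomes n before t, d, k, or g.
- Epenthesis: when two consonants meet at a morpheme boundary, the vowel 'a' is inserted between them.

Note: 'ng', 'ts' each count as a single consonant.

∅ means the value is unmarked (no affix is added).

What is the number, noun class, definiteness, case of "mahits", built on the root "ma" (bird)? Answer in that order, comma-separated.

dual, class IV, definite, nominative

Segment: ma-hi-ts.
number: ∅ → dual.
noun class: -hi → class IV.
definiteness: -ts → definite.
case: ∅ → nominative.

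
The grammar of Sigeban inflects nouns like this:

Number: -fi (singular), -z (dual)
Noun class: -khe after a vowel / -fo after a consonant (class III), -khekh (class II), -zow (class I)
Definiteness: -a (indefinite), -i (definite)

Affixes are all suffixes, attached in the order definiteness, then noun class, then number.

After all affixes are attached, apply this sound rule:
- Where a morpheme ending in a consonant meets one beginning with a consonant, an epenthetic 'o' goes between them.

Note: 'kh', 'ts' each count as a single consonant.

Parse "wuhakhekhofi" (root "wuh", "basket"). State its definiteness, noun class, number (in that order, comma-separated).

indefinite, class II, singular

Segment: wuh-a-khekh-fi.
definiteness: -a → indefinite.
noun class: -khekh → class II.
number: -fi → singular.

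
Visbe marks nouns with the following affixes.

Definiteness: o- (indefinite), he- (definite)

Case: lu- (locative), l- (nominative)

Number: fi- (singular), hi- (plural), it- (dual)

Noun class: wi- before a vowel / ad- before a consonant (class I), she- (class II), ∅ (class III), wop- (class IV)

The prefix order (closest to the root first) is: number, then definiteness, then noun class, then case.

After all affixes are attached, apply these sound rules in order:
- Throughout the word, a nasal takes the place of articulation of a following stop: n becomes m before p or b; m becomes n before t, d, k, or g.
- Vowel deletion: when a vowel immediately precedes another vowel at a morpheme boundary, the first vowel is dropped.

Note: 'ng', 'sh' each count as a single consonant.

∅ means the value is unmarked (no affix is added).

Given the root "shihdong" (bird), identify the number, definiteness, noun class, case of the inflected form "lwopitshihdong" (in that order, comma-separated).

Segment: l-wop-o-it-shihdong.
number: it- → dual.
definiteness: o- → indefinite.
noun class: wop- → class IV.
case: l- → nominative.

dual, indefinite, class IV, nominative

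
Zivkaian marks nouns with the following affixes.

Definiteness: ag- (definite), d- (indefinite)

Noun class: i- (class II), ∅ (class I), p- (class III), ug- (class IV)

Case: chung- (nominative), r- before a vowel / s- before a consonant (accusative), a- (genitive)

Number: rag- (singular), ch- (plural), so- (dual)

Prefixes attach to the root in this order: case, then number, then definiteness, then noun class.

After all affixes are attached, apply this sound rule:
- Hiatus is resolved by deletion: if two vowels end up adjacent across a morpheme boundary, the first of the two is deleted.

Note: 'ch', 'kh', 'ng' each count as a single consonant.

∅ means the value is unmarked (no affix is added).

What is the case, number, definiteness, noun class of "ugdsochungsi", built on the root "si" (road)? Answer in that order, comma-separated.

nominative, dual, indefinite, class IV

Segment: ug-d-so-chung-si.
case: chung- → nominative.
number: so- → dual.
definiteness: d- → indefinite.
noun class: ug- → class IV.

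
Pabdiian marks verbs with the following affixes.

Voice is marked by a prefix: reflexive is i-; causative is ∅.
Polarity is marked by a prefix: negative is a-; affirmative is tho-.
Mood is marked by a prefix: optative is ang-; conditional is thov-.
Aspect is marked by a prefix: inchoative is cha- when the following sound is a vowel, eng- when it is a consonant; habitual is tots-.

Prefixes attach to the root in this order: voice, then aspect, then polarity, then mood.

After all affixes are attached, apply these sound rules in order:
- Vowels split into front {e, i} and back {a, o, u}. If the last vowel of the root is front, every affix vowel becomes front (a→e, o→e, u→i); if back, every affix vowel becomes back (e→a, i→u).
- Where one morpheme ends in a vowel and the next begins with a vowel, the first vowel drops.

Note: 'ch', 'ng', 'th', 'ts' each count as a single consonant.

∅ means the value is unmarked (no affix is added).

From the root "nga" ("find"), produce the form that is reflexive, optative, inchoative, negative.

Attach voice reflexive i- → inga.
Attach aspect inchoative cha- (before vowel 'i') → chainga.
Attach polarity negative a- → achainga.
Attach mood optative ang- → angachainga.
Apply vowel harmony: angachainga → angachaunga.
Apply vowel deletion: angachaunga → angachunga.

angachunga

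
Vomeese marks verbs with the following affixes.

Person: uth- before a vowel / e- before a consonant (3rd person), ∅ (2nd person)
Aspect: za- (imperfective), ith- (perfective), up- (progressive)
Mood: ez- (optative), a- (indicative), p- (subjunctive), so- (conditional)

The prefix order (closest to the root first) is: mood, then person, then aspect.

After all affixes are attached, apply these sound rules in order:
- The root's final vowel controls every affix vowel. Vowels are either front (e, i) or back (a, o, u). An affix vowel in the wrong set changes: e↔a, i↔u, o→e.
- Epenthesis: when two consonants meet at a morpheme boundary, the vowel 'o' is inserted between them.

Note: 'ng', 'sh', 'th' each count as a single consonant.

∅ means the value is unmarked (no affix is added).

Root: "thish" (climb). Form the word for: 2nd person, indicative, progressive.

ipethish

Attach mood indicative a- → athish.
person = 2nd person: zero marking, form stays athish.
Attach aspect progressive up- → upathish.
Apply vowel harmony: upathish → ipethish.
Epenthesis: no change.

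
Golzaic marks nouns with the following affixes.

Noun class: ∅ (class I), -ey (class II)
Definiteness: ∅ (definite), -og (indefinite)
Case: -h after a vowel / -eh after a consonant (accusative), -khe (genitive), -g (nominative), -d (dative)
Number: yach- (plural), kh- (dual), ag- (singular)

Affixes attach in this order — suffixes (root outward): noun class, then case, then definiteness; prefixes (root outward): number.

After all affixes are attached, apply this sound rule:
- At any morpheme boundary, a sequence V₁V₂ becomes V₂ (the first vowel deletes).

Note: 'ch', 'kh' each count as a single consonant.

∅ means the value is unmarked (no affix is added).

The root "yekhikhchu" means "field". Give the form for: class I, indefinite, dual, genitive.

Attach number dual kh- → khyekhikhchu.
noun class = class I: zero marking, form stays khyekhikhchu.
Attach case genitive -khe → khyekhikhchukhe.
Attach definiteness indefinite -og → khyekhikhchukheog.
Apply vowel deletion: khyekhikhchukheog → khyekhikhchukhog.

khyekhikhchukhog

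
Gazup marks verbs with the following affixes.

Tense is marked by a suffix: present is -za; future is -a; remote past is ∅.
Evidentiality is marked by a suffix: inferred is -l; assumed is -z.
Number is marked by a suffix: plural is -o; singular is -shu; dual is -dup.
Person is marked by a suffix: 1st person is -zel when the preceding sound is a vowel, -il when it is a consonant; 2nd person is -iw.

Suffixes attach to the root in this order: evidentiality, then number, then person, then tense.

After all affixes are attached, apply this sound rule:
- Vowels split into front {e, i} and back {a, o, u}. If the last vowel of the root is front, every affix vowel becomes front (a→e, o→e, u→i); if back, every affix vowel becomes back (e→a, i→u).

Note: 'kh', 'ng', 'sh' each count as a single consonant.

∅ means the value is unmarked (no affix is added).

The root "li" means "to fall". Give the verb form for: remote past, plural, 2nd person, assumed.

Attach evidentiality assumed -z → liz.
Attach number plural -o → lizo.
Attach person 2nd person -iw → lizoiw.
tense = remote past: zero marking, form stays lizoiw.
Apply vowel harmony: lizoiw → lizeiw.

lizeiw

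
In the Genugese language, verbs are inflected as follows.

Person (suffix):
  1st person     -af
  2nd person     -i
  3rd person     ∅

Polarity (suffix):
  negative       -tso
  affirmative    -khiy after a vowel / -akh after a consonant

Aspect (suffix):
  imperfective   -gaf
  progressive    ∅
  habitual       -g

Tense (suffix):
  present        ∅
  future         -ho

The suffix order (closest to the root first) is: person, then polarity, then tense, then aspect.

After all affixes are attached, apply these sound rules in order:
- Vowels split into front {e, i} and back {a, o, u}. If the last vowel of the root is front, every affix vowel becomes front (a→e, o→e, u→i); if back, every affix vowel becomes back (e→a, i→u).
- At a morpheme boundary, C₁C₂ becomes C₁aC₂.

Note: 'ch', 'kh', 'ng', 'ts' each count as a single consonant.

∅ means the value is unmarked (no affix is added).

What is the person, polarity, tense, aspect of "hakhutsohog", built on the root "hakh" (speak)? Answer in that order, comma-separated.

Segment: hakh-i-tso-ho-g.
person: -i → 2nd person.
polarity: -tso → negative.
tense: -ho → future.
aspect: -g → habitual.

2nd person, negative, future, habitual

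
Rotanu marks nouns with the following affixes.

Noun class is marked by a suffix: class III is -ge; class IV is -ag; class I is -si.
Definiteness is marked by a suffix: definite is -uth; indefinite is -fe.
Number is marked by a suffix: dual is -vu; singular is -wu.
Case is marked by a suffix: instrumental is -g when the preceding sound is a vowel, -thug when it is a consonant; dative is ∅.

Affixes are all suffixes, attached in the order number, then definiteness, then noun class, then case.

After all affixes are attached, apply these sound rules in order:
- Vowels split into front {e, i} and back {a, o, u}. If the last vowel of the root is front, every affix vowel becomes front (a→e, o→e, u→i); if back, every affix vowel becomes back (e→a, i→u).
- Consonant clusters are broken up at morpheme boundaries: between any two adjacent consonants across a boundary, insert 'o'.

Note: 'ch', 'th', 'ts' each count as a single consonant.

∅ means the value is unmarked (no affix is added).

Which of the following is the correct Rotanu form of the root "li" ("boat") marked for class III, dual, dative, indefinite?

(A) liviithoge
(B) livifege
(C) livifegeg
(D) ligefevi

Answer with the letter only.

B

Attach number dual -vu → livu.
Attach definiteness indefinite -fe → livufe.
Attach noun class class III -ge → livufege.
case = dative: zero marking, form stays livufege.
Apply vowel harmony: livufege → livifege.
Epenthesis: no change.
So the correct form is livifege, option (B).
(A) liviithoge is wrong: it uses definite instead of indefinite for definiteness.
(C) livifegeg is wrong: it uses instrumental instead of dative for case.
(D) ligefevi is wrong: it has the affixes in the wrong order.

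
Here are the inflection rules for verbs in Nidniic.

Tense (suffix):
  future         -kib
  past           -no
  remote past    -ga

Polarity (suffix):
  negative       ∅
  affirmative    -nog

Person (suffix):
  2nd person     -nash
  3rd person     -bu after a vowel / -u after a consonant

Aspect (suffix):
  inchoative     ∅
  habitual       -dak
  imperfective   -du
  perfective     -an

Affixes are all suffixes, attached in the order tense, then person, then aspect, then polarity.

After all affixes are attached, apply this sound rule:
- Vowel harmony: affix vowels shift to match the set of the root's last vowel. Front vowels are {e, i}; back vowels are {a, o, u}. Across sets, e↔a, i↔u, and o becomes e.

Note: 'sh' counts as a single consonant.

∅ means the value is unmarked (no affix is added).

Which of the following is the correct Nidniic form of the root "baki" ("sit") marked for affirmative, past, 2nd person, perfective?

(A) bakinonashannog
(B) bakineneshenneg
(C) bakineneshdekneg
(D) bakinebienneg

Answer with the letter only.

Attach tense past -no → bakino.
Attach person 2nd person -nash → bakinonash.
Attach aspect perfective -an → bakinonashan.
Attach polarity affirmative -nog → bakinonashannog.
Apply vowel harmony: bakinonashannog → bakineneshenneg.
So the correct form is bakineneshenneg, option (B).
(D) bakinebienneg is wrong: it uses 3rd person instead of 2nd person for person.
(A) bakinonashannog is wrong: it fails to apply the sound rule(s).
(C) bakineneshdekneg is wrong: it uses habitual instead of perfective for aspect.

B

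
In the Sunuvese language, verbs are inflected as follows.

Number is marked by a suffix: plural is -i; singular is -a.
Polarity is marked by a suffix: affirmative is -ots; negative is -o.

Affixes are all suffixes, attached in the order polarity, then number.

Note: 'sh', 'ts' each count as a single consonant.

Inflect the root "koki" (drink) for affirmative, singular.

kokiotsa

Attach polarity affirmative -ots → kokiots.
Attach number singular -a → kokiotsa.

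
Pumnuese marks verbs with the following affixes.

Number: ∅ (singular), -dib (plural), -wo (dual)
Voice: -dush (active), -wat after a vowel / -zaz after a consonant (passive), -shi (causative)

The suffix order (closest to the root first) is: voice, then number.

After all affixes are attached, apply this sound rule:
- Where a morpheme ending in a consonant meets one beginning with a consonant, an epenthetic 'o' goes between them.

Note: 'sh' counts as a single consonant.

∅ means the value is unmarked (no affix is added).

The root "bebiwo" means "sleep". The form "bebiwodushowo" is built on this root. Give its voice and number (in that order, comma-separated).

active, dual

Segment: bebiwo-dush-wo.
voice: -dush → active.
number: -wo → dual.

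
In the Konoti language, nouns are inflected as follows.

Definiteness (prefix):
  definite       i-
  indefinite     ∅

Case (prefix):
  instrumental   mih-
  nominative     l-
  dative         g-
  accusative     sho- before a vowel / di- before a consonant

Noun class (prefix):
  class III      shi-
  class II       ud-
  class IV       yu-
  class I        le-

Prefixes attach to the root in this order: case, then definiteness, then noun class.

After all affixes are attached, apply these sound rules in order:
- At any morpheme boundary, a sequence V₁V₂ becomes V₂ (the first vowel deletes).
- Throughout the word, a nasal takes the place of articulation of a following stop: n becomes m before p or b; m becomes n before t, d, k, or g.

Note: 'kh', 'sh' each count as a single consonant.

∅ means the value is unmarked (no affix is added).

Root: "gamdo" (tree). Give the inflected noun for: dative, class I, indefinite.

Attach case dative g- → ggamdo.
definiteness = indefinite: zero marking, form stays ggamdo.
Attach noun class class I le- → leggamdo.
Vowel deletion: no change.
Apply nasal assimilation: leggamdo → leggando.

leggando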